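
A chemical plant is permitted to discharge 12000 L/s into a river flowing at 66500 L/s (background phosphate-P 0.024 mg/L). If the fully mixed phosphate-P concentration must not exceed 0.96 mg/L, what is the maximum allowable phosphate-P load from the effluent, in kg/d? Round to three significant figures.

6370 kg/d

Mass balance at the limit: 66500·0.02400 + 12000·Cₑ = 78500·0.96 → Cₑ = 6.147 mg/L.
12000 L/s = 12.00 m³/s. Load = 12.00 m³/s × 6.147 g/m³ × 86 400 s/d = 6373 kg/d.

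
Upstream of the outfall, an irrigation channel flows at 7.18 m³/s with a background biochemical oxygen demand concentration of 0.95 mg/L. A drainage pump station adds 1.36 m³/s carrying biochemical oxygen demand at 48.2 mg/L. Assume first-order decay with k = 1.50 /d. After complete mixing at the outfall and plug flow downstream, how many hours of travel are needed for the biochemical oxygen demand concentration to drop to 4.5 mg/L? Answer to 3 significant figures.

Mixed concentration C = ΣQC/ΣQ = (7.180·0.9500 + 1.360·48.20) / 8.540 = 72.37/8.540 = 8.475 mg/L.
8.475·exp(−k·t) = 4.5 → t = ln(8.475/4.5)/k = 36460 s = 10.13 h.

10.1 h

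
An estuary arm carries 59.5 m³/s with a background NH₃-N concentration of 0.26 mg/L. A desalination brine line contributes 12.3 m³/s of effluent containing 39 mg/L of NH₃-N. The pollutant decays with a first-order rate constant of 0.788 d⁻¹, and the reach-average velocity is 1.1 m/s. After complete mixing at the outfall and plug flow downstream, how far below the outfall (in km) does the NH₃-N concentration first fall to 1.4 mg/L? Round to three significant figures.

Mass balance: C = (59.50·0.2600 + 12.30·39.00) / 71.80 = 495.2/71.80 = 6.897 mg/L.
Set 6.897·exp(−k·t) = 1.4 → t = ln(6.897/1.4)/k = 174800 s = 48.56 h.
Distance = v·t = 1.1·174800 = 192300 m = 192.3 km.

192 km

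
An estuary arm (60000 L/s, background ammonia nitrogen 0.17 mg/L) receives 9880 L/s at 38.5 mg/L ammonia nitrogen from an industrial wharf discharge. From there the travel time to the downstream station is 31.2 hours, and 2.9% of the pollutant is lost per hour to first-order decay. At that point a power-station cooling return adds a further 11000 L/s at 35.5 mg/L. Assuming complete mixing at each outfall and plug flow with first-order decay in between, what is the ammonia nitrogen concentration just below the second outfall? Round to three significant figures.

Conservation of mass: C = (60000·0.1700 + 9880·38.50) / 69880 = 390600/69880 = 5.589 mg/L; combined flow 69880 L/s.
2.9%/h lost → k = −ln(1 − 0.029) = 0.02943 h⁻¹.
First-order decay: C = 5.589·exp(−k·t) = 5.589·0.3992 = 2.232 mg/L.
At the second outfall, C = (69880·2.232 + 11000·35.50) / (69880 + 11000) = 6.756 mg/L.

6.76 mg/L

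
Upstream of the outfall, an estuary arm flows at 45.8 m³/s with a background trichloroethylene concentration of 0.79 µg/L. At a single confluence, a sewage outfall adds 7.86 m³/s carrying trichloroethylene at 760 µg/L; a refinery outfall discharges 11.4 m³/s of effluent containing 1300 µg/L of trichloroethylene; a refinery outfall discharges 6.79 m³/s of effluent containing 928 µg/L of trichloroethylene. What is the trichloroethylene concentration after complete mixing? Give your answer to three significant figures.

Conservation of mass: C = (45.80·0.7900 + 7.860·760.0 + 11.40·1300 + 6.790·928.0) / 71.85 = 27130/71.85 = 377.6 µg/L.

378 µg/L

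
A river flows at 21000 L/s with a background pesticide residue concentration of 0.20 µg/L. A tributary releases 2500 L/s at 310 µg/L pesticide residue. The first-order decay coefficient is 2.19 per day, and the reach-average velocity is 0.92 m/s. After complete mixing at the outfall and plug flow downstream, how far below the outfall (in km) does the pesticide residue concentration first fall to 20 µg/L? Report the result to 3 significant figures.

18.3 km

After mixing, C = (21000·0.2000 + 2500·310.0) / 23500 = 779200/23500 = 33.16 µg/L.
Set 33.16·exp(−k·t) = 20 → t = ln(33.16/20)/k = 19940 s = 5.540 h.
Distance = v·t = 0.92·19940 = 18350 m = 18.35 km.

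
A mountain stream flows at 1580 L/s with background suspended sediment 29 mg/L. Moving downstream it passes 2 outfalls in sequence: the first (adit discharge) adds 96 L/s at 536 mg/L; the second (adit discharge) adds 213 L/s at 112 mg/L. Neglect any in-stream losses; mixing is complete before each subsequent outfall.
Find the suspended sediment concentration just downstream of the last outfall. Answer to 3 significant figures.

64.1 mg/L

Outfall 1: combined Q = 1676 L/s; C = (1580·29.00 + 96.00·536.0)/1676 = 58.04 mg/L.
Outfall 2: combined Q = 1889 L/s; C = (1676·58.04 + 213.0·112.0)/1889 = 64.12 mg/L.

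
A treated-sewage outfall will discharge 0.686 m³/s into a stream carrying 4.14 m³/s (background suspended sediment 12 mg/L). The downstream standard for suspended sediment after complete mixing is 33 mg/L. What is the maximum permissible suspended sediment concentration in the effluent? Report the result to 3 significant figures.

160 mg/L

At the limit, (Qr·Cr + Qe·Cₑ)/(Qr + Qe) = 33:
Cₑ = (4.826·33 − 4.140·12.00) / 0.6860 = 159.7 mg/L.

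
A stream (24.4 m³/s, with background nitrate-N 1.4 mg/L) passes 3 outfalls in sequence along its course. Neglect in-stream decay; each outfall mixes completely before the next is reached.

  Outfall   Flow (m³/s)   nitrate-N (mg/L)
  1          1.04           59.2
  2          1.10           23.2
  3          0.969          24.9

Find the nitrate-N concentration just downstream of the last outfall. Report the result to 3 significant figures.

Outfall 1: combined Q = 25.44 m³/s; C = (24.40·1.400 + 1.040·59.20)/25.44 = 3.763 mg/L.
Outfall 2: combined Q = 26.54 m³/s; C = (25.44·3.763 + 1.100·23.20)/26.54 = 4.569 mg/L.
Outfall 3: combined Q = 27.51 m³/s; C = (26.54·4.569 + 0.9690·24.90)/27.51 = 5.285 mg/L.

5.28 mg/L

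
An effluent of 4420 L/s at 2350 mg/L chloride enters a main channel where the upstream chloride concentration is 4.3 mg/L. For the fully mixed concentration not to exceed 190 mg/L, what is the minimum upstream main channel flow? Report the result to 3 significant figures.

51400 L/s

Set C_mix = 190: (Q·4.300 + 4420·2350) / (Q + 4420) = 190
→ Q = 4420·(2350 − 190)/(190 − 4.300) = 51410 L/s.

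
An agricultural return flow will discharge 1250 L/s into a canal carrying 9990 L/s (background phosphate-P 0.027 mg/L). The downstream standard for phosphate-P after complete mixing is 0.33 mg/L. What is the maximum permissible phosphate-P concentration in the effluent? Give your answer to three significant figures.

2.75 mg/L

At the limit, (Qr·Cr + Qe·Cₑ)/(Qr + Qe) = 0.33:
Cₑ = (11240·0.33 − 9990·0.02700) / 1250 = 2.752 mg/L.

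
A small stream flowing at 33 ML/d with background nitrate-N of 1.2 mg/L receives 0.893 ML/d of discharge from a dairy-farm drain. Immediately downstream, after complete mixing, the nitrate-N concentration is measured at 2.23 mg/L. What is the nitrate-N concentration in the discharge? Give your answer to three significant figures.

40.3 mg/L

Mass balance: 33.00·1.200 + 0.8930·Cₑ = 33.89·2.230
→ Cₑ = (33.89·2.230 − 33.00·1.200) / 0.8930 = 40.29 mg/L.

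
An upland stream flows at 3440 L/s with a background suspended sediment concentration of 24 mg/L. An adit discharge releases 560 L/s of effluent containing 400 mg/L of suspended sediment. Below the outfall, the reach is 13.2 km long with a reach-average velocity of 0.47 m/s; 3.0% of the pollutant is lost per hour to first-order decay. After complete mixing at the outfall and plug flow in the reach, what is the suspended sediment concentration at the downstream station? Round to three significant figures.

60.4 mg/L

Mass balance: C = (3440·24.00 + 560.0·400.0) / 4000 = 306600/4000 = 76.64 mg/L.
Travel time t = 13.2·1000 / 0.47 = 28090 s = 7.801 h.
3.0%/h lost → k = −ln(1 − 0.03) = 0.03046 h⁻¹.
After decay, C = 76.64 × e^(−kt) = 76.64 × 0.7885 = 60.43 mg/L.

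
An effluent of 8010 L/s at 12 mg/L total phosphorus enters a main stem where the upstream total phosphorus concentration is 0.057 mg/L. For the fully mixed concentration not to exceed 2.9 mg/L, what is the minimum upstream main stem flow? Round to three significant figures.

25600 L/s

Set C_mix = 2.9: (Q·0.05700 + 8010·12.00) / (Q + 8010) = 2.9
→ Q = 8010·(12.00 − 2.9)/(2.9 − 0.05700) = 25640 L/s.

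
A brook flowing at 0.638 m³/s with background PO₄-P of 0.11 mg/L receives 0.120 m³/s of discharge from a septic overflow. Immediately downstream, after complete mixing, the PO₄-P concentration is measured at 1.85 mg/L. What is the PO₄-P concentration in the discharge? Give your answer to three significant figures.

Mass balance: 0.6380·0.1100 + 0.1200·Cₑ = 0.7580·1.850
→ Cₑ = (0.7580·1.850 − 0.6380·0.1100) / 0.1200 = 11.10 mg/L.

11.1 mg/L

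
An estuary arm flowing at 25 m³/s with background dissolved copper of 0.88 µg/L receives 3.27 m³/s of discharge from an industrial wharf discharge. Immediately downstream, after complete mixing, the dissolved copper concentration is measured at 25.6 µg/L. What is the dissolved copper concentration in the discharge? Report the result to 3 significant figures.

Mass balance: 25.00·0.8800 + 3.270·Cₑ = 28.27·25.60
→ Cₑ = (28.27·25.60 − 25.00·0.8800) / 3.270 = 214.6 µg/L.

215 µg/L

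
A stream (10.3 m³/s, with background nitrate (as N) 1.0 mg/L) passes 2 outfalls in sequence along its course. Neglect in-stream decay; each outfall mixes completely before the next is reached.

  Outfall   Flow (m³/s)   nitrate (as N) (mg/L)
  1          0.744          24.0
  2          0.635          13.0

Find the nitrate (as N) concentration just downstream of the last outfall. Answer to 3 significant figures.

Below outfall 1: Q → 11.04 m³/s, C = (10.30·1.000 + 0.7440·24.00)/11.04 = 2.549 mg/L.
Below outfall 2: Q → 11.68 m³/s, C = (11.04·2.549 + 0.6350·13.00)/11.68 = 3.118 mg/L.

3.12 mg/L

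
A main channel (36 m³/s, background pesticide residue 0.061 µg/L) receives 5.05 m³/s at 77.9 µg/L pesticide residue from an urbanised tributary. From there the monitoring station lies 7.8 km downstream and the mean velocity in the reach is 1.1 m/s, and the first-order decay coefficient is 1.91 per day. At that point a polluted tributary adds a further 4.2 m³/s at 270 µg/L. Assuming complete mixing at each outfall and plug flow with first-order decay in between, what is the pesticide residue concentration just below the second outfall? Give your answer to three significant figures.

Flow-weighted average: C = (36.00·0.06100 + 5.050·77.90) / 41.05 = 395.6/41.05 = 9.637 µg/L; combined flow 41.05 m³/s.
Travel time t = 7.8·1000 / 1.1 = 7091 s = 1.970 h.
First-order decay: C = 9.637·exp(−k·t) = 9.637·0.8549 = 8.239 µg/L.
At the second outfall, C = (41.05·8.239 + 4.200·270.0) / (41.05 + 4.200) = 32.53 µg/L.

32.5 µg/L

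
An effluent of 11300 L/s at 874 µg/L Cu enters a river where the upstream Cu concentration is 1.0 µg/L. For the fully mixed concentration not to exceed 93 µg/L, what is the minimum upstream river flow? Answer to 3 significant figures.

95900 L/s

Set C_mix = 93: (Q·1.000 + 11300·874.0) / (Q + 11300) = 93
→ Q = 11300·(874.0 − 93)/(93 − 1.000) = 95930 L/s.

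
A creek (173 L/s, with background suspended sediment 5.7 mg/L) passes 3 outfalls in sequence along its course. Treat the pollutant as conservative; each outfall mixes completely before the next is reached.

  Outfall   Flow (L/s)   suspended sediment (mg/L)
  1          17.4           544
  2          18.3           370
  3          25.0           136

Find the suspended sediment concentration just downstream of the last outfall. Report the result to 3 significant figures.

88.2 mg/L

After outfall 1: Q = 173.0 + 17.40 = 190.4 L/s; C = (173.0·5.700 + 17.40·544.0)/190.4 = 54.89 mg/L.
After outfall 2: Q = 190.4 + 18.30 = 208.7 L/s; C = (190.4·54.89 + 18.30·370.0)/208.7 = 82.52 mg/L.
After outfall 3: Q = 208.7 + 25.00 = 233.7 L/s; C = (208.7·82.52 + 25.00·136.0)/233.7 = 88.24 mg/L.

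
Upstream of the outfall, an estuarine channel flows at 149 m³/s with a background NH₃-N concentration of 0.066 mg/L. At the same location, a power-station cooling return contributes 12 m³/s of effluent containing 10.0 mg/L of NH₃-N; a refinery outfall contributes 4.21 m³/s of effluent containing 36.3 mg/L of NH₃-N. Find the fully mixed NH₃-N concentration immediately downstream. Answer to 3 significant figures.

Mixed concentration C = ΣQC/ΣQ = (149.0·0.06600 + 12.00·10.00 + 4.210·36.30) / 165.2 = 282.7/165.2 = 1.711 mg/L.

1.71 mg/L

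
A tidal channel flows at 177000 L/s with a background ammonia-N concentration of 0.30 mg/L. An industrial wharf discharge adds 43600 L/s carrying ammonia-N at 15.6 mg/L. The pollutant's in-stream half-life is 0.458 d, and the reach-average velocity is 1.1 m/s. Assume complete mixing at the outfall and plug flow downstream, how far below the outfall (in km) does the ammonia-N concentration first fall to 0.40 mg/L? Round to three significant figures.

Mass balance: C = (177000·0.3000 + 43600·15.60) / 220600 = 733300/220600 = 3.324 mg/L.
Half-life 0.458 d → k = ln 2 / 0.458 = 1.513 d⁻¹.
Set 3.324·exp(−k·t) = 0.40 → t = ln(3.324/0.40)/k = 120900 s = 33.58 h.
Distance = v·t = 1.1·120900 = 133000 m = 133.0 km.

133 km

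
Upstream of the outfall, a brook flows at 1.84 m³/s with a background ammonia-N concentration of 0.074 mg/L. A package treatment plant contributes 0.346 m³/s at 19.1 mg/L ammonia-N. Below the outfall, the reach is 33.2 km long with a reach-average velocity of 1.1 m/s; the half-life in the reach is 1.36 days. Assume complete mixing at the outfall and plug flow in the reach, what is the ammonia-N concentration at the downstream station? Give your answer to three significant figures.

2.58 mg/L

Mixed concentration C = ΣQC/ΣQ = (1.840·0.07400 + 0.3460·19.10) / 2.186 = 6.745/2.186 = 3.085 mg/L.
Travel time t = 33.2·1000 / 1.1 = 30180 s = 8.384 h.
Half-life 1.36 d → k = ln 2 / 1.36 = 0.5097 d⁻¹.
After decay, C = 3.085 × e^(−kt) = 3.085 × 0.8369 = 2.582 mg/L.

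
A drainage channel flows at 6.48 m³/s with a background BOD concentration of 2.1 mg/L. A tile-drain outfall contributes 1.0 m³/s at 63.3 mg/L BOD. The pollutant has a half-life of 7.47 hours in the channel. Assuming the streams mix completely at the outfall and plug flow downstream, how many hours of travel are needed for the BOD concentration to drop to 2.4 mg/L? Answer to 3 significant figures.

15.7 h

Mixed concentration C = ΣQC/ΣQ = (6.480·2.100 + 1.000·63.30) / 7.480 = 76.91/7.480 = 10.28 mg/L.
Half-life 7.47 h → k = ln 2 / 7.47 = 0.09279 h⁻¹ = 2.227 d⁻¹.
10.28·exp(−k·t) = 2.4 → t = ln(10.28/2.4)/k = 56450 s = 15.68 h.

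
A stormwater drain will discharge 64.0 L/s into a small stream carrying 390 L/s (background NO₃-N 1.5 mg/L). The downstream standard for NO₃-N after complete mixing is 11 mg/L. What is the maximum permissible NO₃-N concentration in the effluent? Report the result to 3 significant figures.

At the limit, (Qr·Cr + Qe·Cₑ)/(Qr + Qe) = 11:
Cₑ = (454.0·11 − 390.0·1.500) / 64.00 = 68.89 mg/L.

68.9 mg/L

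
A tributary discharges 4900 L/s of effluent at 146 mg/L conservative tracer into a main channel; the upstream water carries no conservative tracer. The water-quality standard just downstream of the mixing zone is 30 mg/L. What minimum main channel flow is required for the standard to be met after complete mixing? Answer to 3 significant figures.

Set C_mix = 30: (Q·0 + 4900·146.0) / (Q + 4900) = 30
→ Q = 4900·(146.0 − 30)/(30 − 0) = 18950 L/s.

18900 L/s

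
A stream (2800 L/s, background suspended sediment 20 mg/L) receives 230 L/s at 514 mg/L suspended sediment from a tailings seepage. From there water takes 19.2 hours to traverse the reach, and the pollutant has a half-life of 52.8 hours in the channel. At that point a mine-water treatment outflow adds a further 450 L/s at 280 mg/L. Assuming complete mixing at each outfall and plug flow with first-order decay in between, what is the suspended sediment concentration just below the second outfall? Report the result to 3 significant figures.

Flow-weighted average: C = (2800·20.00 + 230.0·514.0) / 3030 = 174200/3030 = 57.50 mg/L; combined flow 3030 L/s.
Half-life 52.8 h → k = ln 2 / 52.8 = 0.01313 h⁻¹ = 0.3151 d⁻¹.
First-order decay: C = 57.50·exp(−k·t) = 57.50·0.7772 = 44.69 mg/L.
Second outfall: C = (3030·44.69 + 450.0·280.0)/3480 = 75.12 mg/L.

75.1 mg/L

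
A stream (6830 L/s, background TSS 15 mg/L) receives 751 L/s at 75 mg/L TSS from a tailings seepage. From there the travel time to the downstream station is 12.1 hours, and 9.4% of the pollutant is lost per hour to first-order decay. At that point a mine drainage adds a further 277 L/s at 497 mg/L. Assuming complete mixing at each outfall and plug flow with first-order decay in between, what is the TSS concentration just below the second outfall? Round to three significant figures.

23.6 mg/L

Flow-weighted average: C = (6830·15.00 + 751.0·75.00) / 7581 = 158800/7581 = 20.94 mg/L; combined flow 7581 L/s.
9.4%/h lost → k = −ln(1 − 0.094) = 0.09872 h⁻¹.
Applying C = C₀e^(−kt): 20.94 × 0.3029 = 6.343 mg/L.
Second outfall: C = (7581·6.343 + 277.0·497.0)/7858 = 23.64 mg/L.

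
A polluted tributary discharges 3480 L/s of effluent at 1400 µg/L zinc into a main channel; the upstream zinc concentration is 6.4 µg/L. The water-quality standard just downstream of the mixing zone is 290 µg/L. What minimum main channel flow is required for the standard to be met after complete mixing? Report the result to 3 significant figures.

Set C_mix = 290: (Q·6.400 + 3480·1400) / (Q + 3480) = 290
→ Q = 3480·(1400 − 290)/(290 − 6.400) = 13620 L/s.

13600 L/s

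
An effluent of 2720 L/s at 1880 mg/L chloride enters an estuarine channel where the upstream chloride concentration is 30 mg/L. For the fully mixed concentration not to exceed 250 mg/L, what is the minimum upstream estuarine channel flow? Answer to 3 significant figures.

20200 L/s

Set C_mix = 250: (Q·30.00 + 2720·1880) / (Q + 2720) = 250
→ Q = 2720·(1880 − 250)/(250 − 30.00) = 20150 L/s.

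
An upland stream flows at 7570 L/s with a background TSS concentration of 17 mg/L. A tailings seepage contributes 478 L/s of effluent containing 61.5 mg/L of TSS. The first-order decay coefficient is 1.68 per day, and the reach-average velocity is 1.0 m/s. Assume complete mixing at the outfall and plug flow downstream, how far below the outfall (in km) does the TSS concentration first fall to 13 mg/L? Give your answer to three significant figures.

21.2 km

Mass balance: C = (7570·17.00 + 478.0·61.50) / 8048 = 158100/8048 = 19.64 mg/L.
Set 19.64·exp(−k·t) = 13 → t = ln(19.64/13)/k = 21230 s = 5.897 h.
Distance = v·t = 1.0·21230 = 21230 m = 21.23 km.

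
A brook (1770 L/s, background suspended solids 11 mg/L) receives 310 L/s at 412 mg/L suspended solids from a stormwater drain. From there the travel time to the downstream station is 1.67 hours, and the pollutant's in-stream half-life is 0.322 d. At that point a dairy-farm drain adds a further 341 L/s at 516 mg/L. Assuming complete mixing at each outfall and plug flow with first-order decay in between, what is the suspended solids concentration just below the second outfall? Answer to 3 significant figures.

125 mg/L

Conservation of mass: C = (1770·11.00 + 310.0·412.0) / 2080 = 147200/2080 = 70.76 mg/L; combined flow 2080 L/s.
Half-life 0.322 d → k = ln 2 / 0.322 = 2.153 d⁻¹.
After decay, C = 70.76 × e^(−kt) = 70.76 × 0.8609 = 60.92 mg/L.
Second outfall: C = (2080·60.92 + 341.0·516.0)/2421 = 125.0 mg/L.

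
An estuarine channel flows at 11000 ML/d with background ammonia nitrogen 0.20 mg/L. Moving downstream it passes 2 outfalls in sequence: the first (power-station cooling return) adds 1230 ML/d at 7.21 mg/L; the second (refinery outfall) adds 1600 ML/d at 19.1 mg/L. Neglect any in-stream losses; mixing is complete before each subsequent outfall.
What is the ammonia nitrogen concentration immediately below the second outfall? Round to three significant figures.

Below outfall 1: Q → 12230 ML/d, C = (11000·0.2000 + 1230·7.210)/12230 = 0.9050 mg/L.
Below outfall 2: Q → 13830 ML/d, C = (12230·0.9050 + 1600·19.10)/13830 = 3.010 mg/L.

3.01 mg/L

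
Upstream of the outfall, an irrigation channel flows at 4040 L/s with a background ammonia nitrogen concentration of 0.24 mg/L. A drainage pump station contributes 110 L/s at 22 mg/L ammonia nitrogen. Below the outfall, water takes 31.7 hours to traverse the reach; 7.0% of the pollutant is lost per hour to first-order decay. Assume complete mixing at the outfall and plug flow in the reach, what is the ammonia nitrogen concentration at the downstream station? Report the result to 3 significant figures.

After mixing, C = (4040·0.2400 + 110.0·22.00) / 4150 = 3390/4150 = 0.8168 mg/L.
7.0%/h lost → k = −ln(1 − 0.07) = 0.07257 h⁻¹.
Applying C = C₀e^(−kt): 0.8168 × 0.1002 = 0.08185 mg/L.

0.0818 mg/L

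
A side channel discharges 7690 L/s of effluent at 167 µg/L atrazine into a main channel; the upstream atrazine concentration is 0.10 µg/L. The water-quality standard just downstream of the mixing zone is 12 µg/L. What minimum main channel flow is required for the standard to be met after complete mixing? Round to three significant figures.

Set C_mix = 12: (Q·0.1000 + 7690·167.0) / (Q + 7690) = 12
→ Q = 7690·(167.0 − 12)/(12 − 0.1000) = 100200 L/s.

100000 L/s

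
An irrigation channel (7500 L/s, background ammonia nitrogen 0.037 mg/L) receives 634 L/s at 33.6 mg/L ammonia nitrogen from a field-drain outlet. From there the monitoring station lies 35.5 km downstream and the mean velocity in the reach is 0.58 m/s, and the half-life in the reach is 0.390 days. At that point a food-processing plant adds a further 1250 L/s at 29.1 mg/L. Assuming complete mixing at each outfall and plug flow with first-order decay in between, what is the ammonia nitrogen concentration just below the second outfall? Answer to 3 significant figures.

4.53 mg/L

Conservation of mass: C = (7500·0.03700 + 634.0·33.60) / 8134 = 21580/8134 = 2.653 mg/L; combined flow 8134 L/s.
Travel time t = 35.5·1000 / 0.58 = 61210 s = 17.00 h.
Half-life 0.390 d → k = ln 2 / 0.390 = 1.777 d⁻¹.
First-order decay: C = 2.653·exp(−k·t) = 2.653·0.2839 = 0.7533 mg/L.
Second outfall: C = (8134·0.7533 + 1250·29.10)/9384 = 4.529 mg/L.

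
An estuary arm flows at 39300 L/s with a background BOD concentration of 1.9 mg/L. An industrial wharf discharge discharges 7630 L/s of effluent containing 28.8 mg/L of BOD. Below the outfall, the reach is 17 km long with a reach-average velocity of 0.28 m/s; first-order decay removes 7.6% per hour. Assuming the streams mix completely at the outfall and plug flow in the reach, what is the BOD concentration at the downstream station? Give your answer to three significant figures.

Mass balance: C = (39300·1.900 + 7630·28.80) / 46930 = 294400/46930 = 6.273 mg/L.
Travel time t = 17·1000 / 0.28 = 60710 s = 16.87 h.
7.6%/h lost → k = −ln(1 − 0.076) = 0.07904 h⁻¹.
After decay, C = 6.273 × e^(−kt) = 6.273 × 0.2637 = 1.654 mg/L.

1.65 mg/L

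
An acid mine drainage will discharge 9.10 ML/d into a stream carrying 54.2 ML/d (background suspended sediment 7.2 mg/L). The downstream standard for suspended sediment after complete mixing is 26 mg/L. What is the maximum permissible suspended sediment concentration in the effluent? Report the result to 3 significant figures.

At the limit, (Qr·Cr + Qe·Cₑ)/(Qr + Qe) = 26:
Cₑ = (63.30·26 − 54.20·7.200) / 9.100 = 138.0 mg/L.

138 mg/L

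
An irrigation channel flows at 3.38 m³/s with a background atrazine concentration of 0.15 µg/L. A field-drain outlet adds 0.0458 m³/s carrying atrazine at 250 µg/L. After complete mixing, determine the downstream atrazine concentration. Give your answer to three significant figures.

3.49 µg/L

After mixing, C = (3.380·0.1500 + 0.04580·250.0) / 3.426 = 11.96/3.426 = 3.490 µg/L.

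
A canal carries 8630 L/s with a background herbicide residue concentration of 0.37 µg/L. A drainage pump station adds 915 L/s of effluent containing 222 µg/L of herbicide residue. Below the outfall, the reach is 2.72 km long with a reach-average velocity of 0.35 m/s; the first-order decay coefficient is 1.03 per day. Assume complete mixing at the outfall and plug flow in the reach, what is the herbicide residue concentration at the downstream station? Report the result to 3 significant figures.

19.7 µg/L

Conservation of mass: C = (8630·0.3700 + 915.0·222.0) / 9545 = 206300/9545 = 21.62 µg/L.
Travel time t = 2.72·1000 / 0.35 = 7771 s = 2.159 h.
Applying C = C₀e^(−kt): 21.62 × 0.9115 = 19.70 µg/L.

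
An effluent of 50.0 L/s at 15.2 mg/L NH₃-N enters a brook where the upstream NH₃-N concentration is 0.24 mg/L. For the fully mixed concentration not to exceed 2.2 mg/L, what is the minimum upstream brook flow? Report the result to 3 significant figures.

332 L/s

Set C_mix = 2.2: (Q·0.2400 + 50.00·15.20) / (Q + 50.00) = 2.2
→ Q = 50.00·(15.20 − 2.2)/(2.2 − 0.2400) = 331.6 L/s.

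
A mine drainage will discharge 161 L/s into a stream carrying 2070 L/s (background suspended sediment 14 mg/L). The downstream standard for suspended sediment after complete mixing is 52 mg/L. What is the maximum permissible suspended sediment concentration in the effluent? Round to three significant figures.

At the limit, (Qr·Cr + Qe·Cₑ)/(Qr + Qe) = 52:
Cₑ = (2231·52 − 2070·14.00) / 161.0 = 540.6 mg/L.

541 mg/L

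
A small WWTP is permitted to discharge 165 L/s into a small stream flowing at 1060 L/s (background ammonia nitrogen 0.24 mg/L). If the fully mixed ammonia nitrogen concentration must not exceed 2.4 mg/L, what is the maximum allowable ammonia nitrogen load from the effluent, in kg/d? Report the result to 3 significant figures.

232 kg/d

Mass balance at the limit: 1060·0.2400 + 165.0·Cₑ = 1225·2.4 → Cₑ = 16.28 mg/L.
165.0 L/s = 0.1650 m³/s. Load = 0.1650 m³/s × 16.28 g/m³ × 86 400 s/d = 232.0 kg/d.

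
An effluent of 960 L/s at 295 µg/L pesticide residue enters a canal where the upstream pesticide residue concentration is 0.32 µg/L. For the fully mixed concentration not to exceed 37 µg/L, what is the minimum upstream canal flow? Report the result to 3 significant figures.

6750 L/s

Set C_mix = 37: (Q·0.3200 + 960.0·295.0) / (Q + 960.0) = 37
→ Q = 960.0·(295.0 − 37)/(37 − 0.3200) = 6752 L/s.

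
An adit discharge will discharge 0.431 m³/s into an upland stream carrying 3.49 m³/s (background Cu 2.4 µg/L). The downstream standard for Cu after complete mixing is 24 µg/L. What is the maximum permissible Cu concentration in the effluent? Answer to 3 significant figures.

At the limit, (Qr·Cr + Qe·Cₑ)/(Qr + Qe) = 24:
Cₑ = (3.921·24 − 3.490·2.400) / 0.4310 = 198.9 µg/L.

199 µg/L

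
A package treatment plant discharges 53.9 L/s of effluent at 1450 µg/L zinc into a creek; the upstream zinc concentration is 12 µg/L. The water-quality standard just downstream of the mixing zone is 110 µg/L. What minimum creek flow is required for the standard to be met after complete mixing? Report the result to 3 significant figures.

737 L/s

Set C_mix = 110: (Q·12.00 + 53.90·1450) / (Q + 53.90) = 110
→ Q = 53.90·(1450 − 110)/(110 − 12.00) = 737.0 L/s.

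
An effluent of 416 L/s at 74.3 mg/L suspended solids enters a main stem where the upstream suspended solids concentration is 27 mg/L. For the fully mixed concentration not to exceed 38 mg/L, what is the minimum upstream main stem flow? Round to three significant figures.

1370 L/s

Set C_mix = 38: (Q·27.00 + 416.0·74.30) / (Q + 416.0) = 38
→ Q = 416.0·(74.30 − 38)/(38 − 27.00) = 1373 L/s.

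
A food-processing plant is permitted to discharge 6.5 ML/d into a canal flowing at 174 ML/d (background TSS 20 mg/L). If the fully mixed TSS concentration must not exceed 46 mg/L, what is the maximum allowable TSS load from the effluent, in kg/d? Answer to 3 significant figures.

Mass balance at the limit: 174.0·20.00 + 6.500·Cₑ = 180.5·46 → Cₑ = 742.0 mg/L.
6.500 ML/d = 0.07523 m³/s. Load = 0.07523 m³/s × 742.0 g/m³ × 86 400 s/d = 4823 kg/d.

4820 kg/d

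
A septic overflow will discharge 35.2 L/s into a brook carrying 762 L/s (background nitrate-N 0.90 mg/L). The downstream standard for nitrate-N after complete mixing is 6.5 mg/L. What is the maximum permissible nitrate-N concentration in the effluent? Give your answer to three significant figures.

128 mg/L

At the limit, (Qr·Cr + Qe·Cₑ)/(Qr + Qe) = 6.5:
Cₑ = (797.2·6.5 − 762.0·0.9000) / 35.20 = 127.7 mg/L.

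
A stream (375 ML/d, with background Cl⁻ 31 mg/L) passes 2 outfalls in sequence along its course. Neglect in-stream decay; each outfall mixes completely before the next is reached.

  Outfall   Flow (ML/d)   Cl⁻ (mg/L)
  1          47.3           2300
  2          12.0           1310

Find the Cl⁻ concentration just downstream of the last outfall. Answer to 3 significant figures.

313 mg/L

After outfall 1: Q = 375.0 + 47.30 = 422.3 ML/d; C = (375.0·31.00 + 47.30·2300)/422.3 = 285.1 mg/L.
After outfall 2: Q = 422.3 + 12.00 = 434.3 ML/d; C = (422.3·285.1 + 12.00·1310)/434.3 = 313.5 mg/L.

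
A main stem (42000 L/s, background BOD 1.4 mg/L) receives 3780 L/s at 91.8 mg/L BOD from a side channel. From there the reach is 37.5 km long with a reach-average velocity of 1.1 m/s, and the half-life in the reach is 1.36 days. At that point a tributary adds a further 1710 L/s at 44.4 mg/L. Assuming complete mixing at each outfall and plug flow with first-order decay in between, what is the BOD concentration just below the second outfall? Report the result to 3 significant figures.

Flow-weighted average: C = (42000·1.400 + 3780·91.80) / 45780 = 405800/45780 = 8.864 mg/L; combined flow 45780 L/s.
Travel time t = 37.5·1000 / 1.1 = 34090 s = 9.470 h.
Half-life 1.36 d → k = ln 2 / 1.36 = 0.5097 d⁻¹.
Applying C = C₀e^(−kt): 8.864 × 0.8178 = 7.249 mg/L.
Second outfall: C = (45780·7.249 + 1710·44.40)/47490 = 8.587 mg/L.

8.59 mg/L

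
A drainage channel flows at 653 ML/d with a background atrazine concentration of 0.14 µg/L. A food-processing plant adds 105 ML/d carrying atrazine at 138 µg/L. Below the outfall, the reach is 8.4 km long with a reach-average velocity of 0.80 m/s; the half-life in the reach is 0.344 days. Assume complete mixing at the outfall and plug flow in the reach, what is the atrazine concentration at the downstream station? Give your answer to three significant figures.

15.1 µg/L

Mixed concentration C = ΣQC/ΣQ = (653.0·0.1400 + 105.0·138.0) / 758.0 = 14580/758.0 = 19.24 µg/L.
Travel time t = 8.4·1000 / 0.80 = 10500 s = 2.917 h.
Half-life 0.344 d → k = ln 2 / 0.344 = 2.015 d⁻¹.
First-order decay: C = 19.24·exp(−k·t) = 19.24·0.7828 = 15.06 µg/L.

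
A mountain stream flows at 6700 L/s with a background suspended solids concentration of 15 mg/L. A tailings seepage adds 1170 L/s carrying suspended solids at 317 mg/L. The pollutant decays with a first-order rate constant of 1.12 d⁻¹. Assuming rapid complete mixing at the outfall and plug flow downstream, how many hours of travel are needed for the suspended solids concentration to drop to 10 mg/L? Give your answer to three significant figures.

Mass balance: C = (6700·15.00 + 1170·317.0) / 7870 = 471400/7870 = 59.90 mg/L.
59.90·exp(−k·t) = 10 → t = ln(59.90/10)/k = 138100 s = 38.36 h.

38.4 h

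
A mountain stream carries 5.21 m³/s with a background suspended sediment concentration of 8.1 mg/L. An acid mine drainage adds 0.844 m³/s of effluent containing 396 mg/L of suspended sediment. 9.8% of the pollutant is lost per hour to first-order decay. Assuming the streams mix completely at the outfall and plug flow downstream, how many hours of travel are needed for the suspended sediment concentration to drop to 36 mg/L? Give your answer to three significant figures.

5.30 h

Mixed concentration C = ΣQC/ΣQ = (5.210·8.100 + 0.8440·396.0) / 6.054 = 376.4/6.054 = 62.18 mg/L.
9.8%/h lost → k = −ln(1 − 0.098) = 0.1031 h⁻¹.
62.18·exp(−k·t) = 36 → t = ln(62.18/36)/k = 19070 s = 5.298 h.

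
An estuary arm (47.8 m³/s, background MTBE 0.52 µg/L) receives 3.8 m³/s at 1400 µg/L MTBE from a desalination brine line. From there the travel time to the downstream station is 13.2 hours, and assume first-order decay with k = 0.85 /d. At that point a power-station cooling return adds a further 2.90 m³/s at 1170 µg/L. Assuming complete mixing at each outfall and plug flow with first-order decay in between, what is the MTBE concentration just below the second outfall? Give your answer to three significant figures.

Flow-weighted average: C = (47.80·0.5200 + 3.800·1400) / 51.60 = 5345/51.60 = 103.6 µg/L; combined flow 51.60 m³/s.
Applying C = C₀e^(−kt): 103.6 × 0.6266 = 64.90 µg/L.
At the second outfall, C = (51.60·64.90 + 2.900·1170) / (51.60 + 2.900) = 123.7 µg/L.

124 µg/L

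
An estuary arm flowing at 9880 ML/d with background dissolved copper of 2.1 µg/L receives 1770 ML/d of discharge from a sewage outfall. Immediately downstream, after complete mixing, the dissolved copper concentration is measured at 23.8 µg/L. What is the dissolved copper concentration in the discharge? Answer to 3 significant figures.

Mass balance: 9880·2.100 + 1770·Cₑ = 11650·23.80
→ Cₑ = (11650·23.80 − 9880·2.100) / 1770 = 144.9 µg/L.

145 µg/L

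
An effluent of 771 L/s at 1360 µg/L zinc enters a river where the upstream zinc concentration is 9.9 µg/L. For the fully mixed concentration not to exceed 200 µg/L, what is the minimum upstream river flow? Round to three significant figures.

4700 L/s

Set C_mix = 200: (Q·9.900 + 771.0·1360) / (Q + 771.0) = 200
→ Q = 771.0·(1360 − 200)/(200 − 9.900) = 4705 L/s.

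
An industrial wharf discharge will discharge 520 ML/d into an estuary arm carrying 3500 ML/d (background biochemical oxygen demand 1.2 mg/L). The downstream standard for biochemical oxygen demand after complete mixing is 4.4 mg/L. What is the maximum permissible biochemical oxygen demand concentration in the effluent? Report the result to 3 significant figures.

At the limit, (Qr·Cr + Qe·Cₑ)/(Qr + Qe) = 4.4:
Cₑ = (4020·4.4 − 3500·1.200) / 520.0 = 25.94 mg/L.

25.9 mg/L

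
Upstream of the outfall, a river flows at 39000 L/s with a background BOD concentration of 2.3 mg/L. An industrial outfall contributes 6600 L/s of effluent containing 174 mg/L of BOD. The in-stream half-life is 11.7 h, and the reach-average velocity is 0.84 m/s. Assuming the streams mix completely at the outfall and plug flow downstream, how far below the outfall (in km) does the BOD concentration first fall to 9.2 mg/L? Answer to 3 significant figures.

55.2 km

Mixed concentration C = ΣQC/ΣQ = (39000·2.300 + 6600·174.0) / 45600 = 1238000/45600 = 27.15 mg/L.
Half-life 11.7 h → k = ln 2 / 11.7 = 0.05924 h⁻¹ = 1.422 d⁻¹.
Set 27.15·exp(−k·t) = 9.2 → t = ln(27.15/9.2)/k = 65760 s = 18.27 h.
Distance = v·t = 0.84·65760 = 55240 m = 55.24 km.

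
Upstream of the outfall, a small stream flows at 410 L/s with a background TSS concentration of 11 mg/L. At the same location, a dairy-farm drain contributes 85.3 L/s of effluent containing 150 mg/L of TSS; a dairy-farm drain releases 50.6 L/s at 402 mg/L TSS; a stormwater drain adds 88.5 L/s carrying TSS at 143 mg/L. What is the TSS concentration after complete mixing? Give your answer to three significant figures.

79.3 mg/L

Conservation of mass: C = (410.0·11.00 + 85.30·150.0 + 50.60·402.0 + 88.50·143.0) / 634.4 = 50300/634.4 = 79.29 mg/L.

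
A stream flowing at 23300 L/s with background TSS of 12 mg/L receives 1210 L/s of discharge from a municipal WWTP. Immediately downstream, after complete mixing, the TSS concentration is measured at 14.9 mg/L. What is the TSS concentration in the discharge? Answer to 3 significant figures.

Mass balance: 23300·12.00 + 1210·Cₑ = 24510·14.90
→ Cₑ = (24510·14.90 − 23300·12.00) / 1210 = 70.74 mg/L.

70.7 mg/L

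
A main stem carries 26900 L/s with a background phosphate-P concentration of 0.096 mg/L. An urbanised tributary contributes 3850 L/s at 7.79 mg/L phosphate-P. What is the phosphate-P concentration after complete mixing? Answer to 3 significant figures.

After mixing, C = (26900·0.09600 + 3850·7.790) / 30750 = 32570/30750 = 1.059 mg/L.

1.06 mg/L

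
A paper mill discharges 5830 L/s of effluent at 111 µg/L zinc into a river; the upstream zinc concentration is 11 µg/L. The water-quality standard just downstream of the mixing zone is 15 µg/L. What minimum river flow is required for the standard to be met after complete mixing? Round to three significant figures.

Set C_mix = 15: (Q·11.00 + 5830·111.0) / (Q + 5830) = 15
→ Q = 5830·(111.0 − 15)/(15 − 11.00) = 139900 L/s.

140000 L/s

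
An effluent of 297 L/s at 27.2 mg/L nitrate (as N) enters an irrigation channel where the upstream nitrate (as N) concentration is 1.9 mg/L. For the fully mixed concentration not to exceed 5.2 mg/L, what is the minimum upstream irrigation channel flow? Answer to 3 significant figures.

Set C_mix = 5.2: (Q·1.900 + 297.0·27.20) / (Q + 297.0) = 5.2
→ Q = 297.0·(27.20 − 5.2)/(5.2 − 1.900) = 1980 L/s.

1980 L/s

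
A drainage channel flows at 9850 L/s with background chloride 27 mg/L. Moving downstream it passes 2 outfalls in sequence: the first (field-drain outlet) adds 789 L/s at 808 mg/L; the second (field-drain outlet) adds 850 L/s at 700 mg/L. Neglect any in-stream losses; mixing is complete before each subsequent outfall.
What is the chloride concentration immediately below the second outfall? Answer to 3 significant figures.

Outfall 1: combined Q = 10640 L/s; C = (9850·27.00 + 789.0·808.0)/10640 = 84.92 mg/L.
Outfall 2: combined Q = 11490 L/s; C = (10640·84.92 + 850.0·700.0)/11490 = 130.4 mg/L.

130 mg/L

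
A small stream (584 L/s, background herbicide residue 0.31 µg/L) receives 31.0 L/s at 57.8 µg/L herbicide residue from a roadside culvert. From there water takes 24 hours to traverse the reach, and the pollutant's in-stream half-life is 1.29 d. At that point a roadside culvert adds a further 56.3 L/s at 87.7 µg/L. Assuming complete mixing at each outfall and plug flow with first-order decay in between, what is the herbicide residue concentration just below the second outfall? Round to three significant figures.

9.07 µg/L

Conservation of mass: C = (584.0·0.3100 + 31.00·57.80) / 615.0 = 1973/615.0 = 3.208 µg/L; combined flow 615.0 L/s.
Half-life 1.29 d → k = ln 2 / 1.29 = 0.5373 d⁻¹.
Applying C = C₀e^(−kt): 3.208 × 0.5843 = 1.874 µg/L.
At the second outfall, C = (615.0·1.874 + 56.30·87.70) / (615.0 + 56.30) = 9.072 µg/L.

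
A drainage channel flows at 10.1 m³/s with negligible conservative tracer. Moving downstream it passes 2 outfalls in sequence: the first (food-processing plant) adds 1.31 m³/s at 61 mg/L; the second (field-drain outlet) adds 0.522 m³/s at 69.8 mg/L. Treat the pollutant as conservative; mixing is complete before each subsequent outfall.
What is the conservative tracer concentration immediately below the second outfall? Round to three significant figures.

9.75 mg/L

After outfall 1: Q = 10.10 + 1.310 = 11.41 m³/s; C = (10.10·0 + 1.310·61.00)/11.41 = 7.004 mg/L.
After outfall 2: Q = 11.41 + 0.5220 = 11.93 m³/s; C = (11.41·7.004 + 0.5220·69.80)/11.93 = 9.751 mg/L.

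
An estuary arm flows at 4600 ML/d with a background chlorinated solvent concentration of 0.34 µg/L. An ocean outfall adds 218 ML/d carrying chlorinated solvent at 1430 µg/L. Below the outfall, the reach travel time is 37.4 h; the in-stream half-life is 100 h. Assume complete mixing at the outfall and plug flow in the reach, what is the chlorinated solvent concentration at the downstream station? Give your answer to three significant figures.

50.2 µg/L

Mass balance: C = (4600·0.3400 + 218.0·1430) / 4818 = 313300/4818 = 65.03 µg/L.
Half-life 100 h → k = ln 2 / 100 = 0.006931 h⁻¹ = 0.1664 d⁻¹.
Applying C = C₀e^(−kt): 65.03 × 0.7716 = 50.18 µg/L.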